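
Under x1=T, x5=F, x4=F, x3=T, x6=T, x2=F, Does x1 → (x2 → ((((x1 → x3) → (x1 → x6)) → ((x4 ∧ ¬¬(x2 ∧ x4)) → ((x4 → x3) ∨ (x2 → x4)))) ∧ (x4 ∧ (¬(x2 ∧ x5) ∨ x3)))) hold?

x1 → x3 = T → T = T
x1 → x6 = T → T = T
(x1 → x3) → (x1 → x6) = T → T = T
x2 ∧ x4 = F ∧ F = F
¬(x2 ∧ x4) = ¬F = T
¬¬(x2 ∧ x4) = ¬T = F
x4 ∧ ¬¬(x2 ∧ x4) = F ∧ F = F
x4 → x3 = F → T = T
x2 → x4 = F → F = T
(x4 → x3) ∨ (x2 → x4) = T ∨ T = T
(x4 ∧ ¬¬(x2 ∧ x4)) → ((x4 → x3) ∨ (x2 → x4)) = F → T = T
((x1 → x3) → (x1 → x6)) → ((x4 ∧ ¬¬(x2 ∧ x4)) → ((x4 → x3) ∨ (x2 → x4))) = T → T = T
x2 ∧ x5 = F ∧ F = F
¬(x2 ∧ x5) = ¬F = T
¬(x2 ∧ x5) ∨ x3 = T ∨ T = T
x4 ∧ (¬(x2 ∧ x5) ∨ x3) = F ∧ T = F
(((x1 → x3) → (x1 → x6)) → ((x4 ∧ ¬¬(x2 ∧ x4)) → ((x4 → x3) ∨ (x2 → x4)))) ∧ (x4 ∧ (¬(x2 ∧ x5) ∨ x3)) = T ∧ F = F
x2 → ((((x1 → x3) → (x1 → x6)) → ((x4 ∧ ¬¬(x2 ∧ x4)) → ((x4 → x3) ∨ (x2 → x4)))) ∧ (x4 ∧ (¬(x2 ∧ x5) ∨ x3))) = F → F = T
x1 → (x2 → ((((x1 → x3) → (x1 → x6)) → ((x4 ∧ ¬¬(x2 ∧ x4)) → ((x4 → x3) ∨ (x2 → x4)))) ∧ (x4 ∧ (¬(x2 ∧ x5) ∨ x3)))) = T → T = T

T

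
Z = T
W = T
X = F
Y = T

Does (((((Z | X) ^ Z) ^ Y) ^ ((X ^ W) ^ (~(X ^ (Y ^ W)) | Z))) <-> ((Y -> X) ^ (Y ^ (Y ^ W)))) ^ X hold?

Z | X = T | F = T
(Z | X) ^ Z = T ^ T = F
((Z | X) ^ Z) ^ Y = F ^ T = T
X ^ W = F ^ T = T
Y ^ W = T ^ T = F
X ^ (Y ^ W) = F ^ F = F
~(X ^ (Y ^ W)) = ~F = T
~(X ^ (Y ^ W)) | Z = T | T = T
(X ^ W) ^ (~(X ^ (Y ^ W)) | Z) = T ^ T = F
(((Z | X) ^ Z) ^ Y) ^ ((X ^ W) ^ (~(X ^ (Y ^ W)) | Z)) = T ^ F = T
Y -> X = T -> F = F
Y ^ W = T ^ T = F
Y ^ (Y ^ W) = T ^ F = T
(Y -> X) ^ (Y ^ (Y ^ W)) = F ^ T = T
((((Z | X) ^ Z) ^ Y) ^ ((X ^ W) ^ (~(X ^ (Y ^ W)) | Z))) <-> ((Y -> X) ^ (Y ^ (Y ^ W))) = T <-> T = T
(((((Z | X) ^ Z) ^ Y) ^ ((X ^ W) ^ (~(X ^ (Y ^ W)) | Z))) <-> ((Y -> X) ^ (Y ^ (Y ^ W)))) ^ X = T ^ F = T

T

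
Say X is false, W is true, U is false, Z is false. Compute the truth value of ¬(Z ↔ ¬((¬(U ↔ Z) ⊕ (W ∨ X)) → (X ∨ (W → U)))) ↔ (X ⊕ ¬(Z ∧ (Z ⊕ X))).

U ↔ Z = False ↔ False = True
¬(U ↔ Z) = ¬True = False
W ∨ X = True ∨ False = True
¬(U ↔ Z) ⊕ (W ∨ X) = False ⊕ True = True
W → U = True → False = False
X ∨ (W → U) = False ∨ False = False
(¬(U ↔ Z) ⊕ (W ∨ X)) → (X ∨ (W → U)) = True → False = False
¬((¬(U ↔ Z) ⊕ (W ∨ X)) → (X ∨ (W → U))) = ¬False = True
Z ↔ ¬((¬(U ↔ Z) ⊕ (W ∨ X)) → (X ∨ (W → U))) = False ↔ True = False
¬(Z ↔ ¬((¬(U ↔ Z) ⊕ (W ∨ X)) → (X ∨ (W → U)))) = ¬False = True
Z ⊕ X = False ⊕ False = False
Z ∧ (Z ⊕ X) = False ∧ False = False
¬(Z ∧ (Z ⊕ X)) = ¬False = True
X ⊕ ¬(Z ∧ (Z ⊕ X)) = False ⊕ True = True
¬(Z ↔ ¬((¬(U ↔ Z) ⊕ (W ∨ X)) → (X ∨ (W → U)))) ↔ (X ⊕ ¬(Z ∧ (Z ⊕ X))) = True ↔ True = True

True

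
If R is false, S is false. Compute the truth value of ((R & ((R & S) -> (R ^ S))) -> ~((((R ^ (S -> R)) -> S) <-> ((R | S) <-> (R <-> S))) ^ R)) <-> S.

R & S = F & F = F
R ^ S = F ^ F = F
(R & S) -> (R ^ S) = F -> F = T
R & ((R & S) -> (R ^ S)) = F & T = F
S -> R = F -> F = T
R ^ (S -> R) = F ^ T = T
(R ^ (S -> R)) -> S = T -> F = F
R | S = F | F = F
R <-> S = F <-> F = T
(R | S) <-> (R <-> S) = F <-> T = F
((R ^ (S -> R)) -> S) <-> ((R | S) <-> (R <-> S)) = F <-> F = T
(((R ^ (S -> R)) -> S) <-> ((R | S) <-> (R <-> S))) ^ R = T ^ F = T
~((((R ^ (S -> R)) -> S) <-> ((R | S) <-> (R <-> S))) ^ R) = ~T = F
(R & ((R & S) -> (R ^ S))) -> ~((((R ^ (S -> R)) -> S) <-> ((R | S) <-> (R <-> S))) ^ R) = F -> F = T
((R & ((R & S) -> (R ^ S))) -> ~((((R ^ (S -> R)) -> S) <-> ((R | S) <-> (R <-> S))) ^ R)) <-> S = T <-> F = F

F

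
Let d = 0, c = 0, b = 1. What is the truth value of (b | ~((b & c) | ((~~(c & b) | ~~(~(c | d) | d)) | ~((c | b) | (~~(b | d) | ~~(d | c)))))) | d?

1

Substituting d=0, c=0, b=1:
b & c = 1 & 0 = 0
c & b = 0 & 1 = 0
~(c & b) = ~0 = 1
~~(c & b) = ~1 = 0
c | d = 0 | 0 = 0
~(c | d) = ~0 = 1
~(c | d) | d = 1 | 0 = 1
~(~(c | d) | d) = ~1 = 0
~~(~(c | d) | d) = ~0 = 1
~~(c & b) | ~~(~(c | d) | d) = 0 | 1 = 1
c | b = 0 | 1 = 1
b | d = 1 | 0 = 1
~(b | d) = ~1 = 0
~~(b | d) = ~0 = 1
d | c = 0 | 0 = 0
~(d | c) = ~0 = 1
~~(d | c) = ~1 = 0
~~(b | d) | ~~(d | c) = 1 | 0 = 1
(c | b) | (~~(b | d) | ~~(d | c)) = 1 | 1 = 1
~((c | b) | (~~(b | d) | ~~(d | c))) = ~1 = 0
(~~(c & b) | ~~(~(c | d) | d)) | ~((c | b) | (~~(b | d) | ~~(d | c))) = 1 | 0 = 1
(b & c) | ((~~(c & b) | ~~(~(c | d) | d)) | ~((c | b) | (~~(b | d) | ~~(d | c)))) = 0 | 1 = 1
~((b & c) | ((~~(c & b) | ~~(~(c | d) | d)) | ~((c | b) | (~~(b | d) | ~~(d | c))))) = ~1 = 0
b | ~((b & c) | ((~~(c & b) | ~~(~(c | d) | d)) | ~((c | b) | (~~(b | d) | ~~(d | c))))) = 1 | 0 = 1
(b | ~((b & c) | ((~~(c & b) | ~~(~(c | d) | d)) | ~((c | b) | (~~(b | d) | ~~(d | c)))))) | d = 1 | 0 = 1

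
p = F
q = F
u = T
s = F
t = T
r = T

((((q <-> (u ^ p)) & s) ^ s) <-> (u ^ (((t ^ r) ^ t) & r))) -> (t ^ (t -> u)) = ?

F

u ^ p = T ^ F = T
q <-> (u ^ p) = F <-> T = F
(q <-> (u ^ p)) & s = F & F = F
((q <-> (u ^ p)) & s) ^ s = F ^ F = F
t ^ r = T ^ T = F
(t ^ r) ^ t = F ^ T = T
((t ^ r) ^ t) & r = T & T = T
u ^ (((t ^ r) ^ t) & r) = T ^ T = F
(((q <-> (u ^ p)) & s) ^ s) <-> (u ^ (((t ^ r) ^ t) & r)) = F <-> F = T
t -> u = T -> T = T
t ^ (t -> u) = T ^ T = F
((((q <-> (u ^ p)) & s) ^ s) <-> (u ^ (((t ^ r) ^ t) & r))) -> (t ^ (t -> u)) = T -> F = F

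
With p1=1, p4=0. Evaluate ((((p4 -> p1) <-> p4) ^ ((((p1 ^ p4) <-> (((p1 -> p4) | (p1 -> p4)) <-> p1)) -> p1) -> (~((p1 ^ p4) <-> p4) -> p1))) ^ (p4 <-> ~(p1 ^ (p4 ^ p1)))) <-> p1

1

p4 -> p1 = 0 -> 1 = 1
(p4 -> p1) <-> p4 = 1 <-> 0 = 0
p1 ^ p4 = 1 ^ 0 = 1
p1 -> p4 = 1 -> 0 = 0
p1 -> p4 = 1 -> 0 = 0
(p1 -> p4) | (p1 -> p4) = 0 | 0 = 0
((p1 -> p4) | (p1 -> p4)) <-> p1 = 0 <-> 1 = 0
(p1 ^ p4) <-> (((p1 -> p4) | (p1 -> p4)) <-> p1) = 1 <-> 0 = 0
((p1 ^ p4) <-> (((p1 -> p4) | (p1 -> p4)) <-> p1)) -> p1 = 0 -> 1 = 1
p1 ^ p4 = 1 ^ 0 = 1
(p1 ^ p4) <-> p4 = 1 <-> 0 = 0
~((p1 ^ p4) <-> p4) = ~0 = 1
~((p1 ^ p4) <-> p4) -> p1 = 1 -> 1 = 1
(((p1 ^ p4) <-> (((p1 -> p4) | (p1 -> p4)) <-> p1)) -> p1) -> (~((p1 ^ p4) <-> p4) -> p1) = 1 -> 1 = 1
((p4 -> p1) <-> p4) ^ ((((p1 ^ p4) <-> (((p1 -> p4) | (p1 -> p4)) <-> p1)) -> p1) -> (~((p1 ^ p4) <-> p4) -> p1)) = 0 ^ 1 = 1
p4 ^ p1 = 0 ^ 1 = 1
p1 ^ (p4 ^ p1) = 1 ^ 1 = 0
~(p1 ^ (p4 ^ p1)) = ~0 = 1
p4 <-> ~(p1 ^ (p4 ^ p1)) = 0 <-> 1 = 0
(((p4 -> p1) <-> p4) ^ ((((p1 ^ p4) <-> (((p1 -> p4) | (p1 -> p4)) <-> p1)) -> p1) -> (~((p1 ^ p4) <-> p4) -> p1))) ^ (p4 <-> ~(p1 ^ (p4 ^ p1))) = 1 ^ 0 = 1
((((p4 -> p1) <-> p4) ^ ((((p1 ^ p4) <-> (((p1 -> p4) | (p1 -> p4)) <-> p1)) -> p1) -> (~((p1 ^ p4) <-> p4) -> p1))) ^ (p4 <-> ~(p1 ^ (p4 ^ p1)))) <-> p1 = 1 <-> 1 = 1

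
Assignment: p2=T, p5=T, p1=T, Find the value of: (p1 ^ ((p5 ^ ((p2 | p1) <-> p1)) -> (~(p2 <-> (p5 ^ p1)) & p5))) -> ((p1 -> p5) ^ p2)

T

p2 | p1 = T | T = T
(p2 | p1) <-> p1 = T <-> T = T
p5 ^ ((p2 | p1) <-> p1) = T ^ T = F
p5 ^ p1 = T ^ T = F
p2 <-> (p5 ^ p1) = T <-> F = F
~(p2 <-> (p5 ^ p1)) = ~F = T
~(p2 <-> (p5 ^ p1)) & p5 = T & T = T
(p5 ^ ((p2 | p1) <-> p1)) -> (~(p2 <-> (p5 ^ p1)) & p5) = F -> T = T
p1 ^ ((p5 ^ ((p2 | p1) <-> p1)) -> (~(p2 <-> (p5 ^ p1)) & p5)) = T ^ T = F
p1 -> p5 = T -> T = T
(p1 -> p5) ^ p2 = T ^ T = F
(p1 ^ ((p5 ^ ((p2 | p1) <-> p1)) -> (~(p2 <-> (p5 ^ p1)) & p5))) -> ((p1 -> p5) ^ p2) = F -> F = T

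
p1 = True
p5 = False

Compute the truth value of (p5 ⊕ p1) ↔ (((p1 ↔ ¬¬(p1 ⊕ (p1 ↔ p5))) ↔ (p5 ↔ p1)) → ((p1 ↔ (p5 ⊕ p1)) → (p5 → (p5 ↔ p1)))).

True

p5 ⊕ p1 = False ⊕ True = True
p1 ↔ p5 = True ↔ False = False
p1 ⊕ (p1 ↔ p5) = True ⊕ False = True
¬(p1 ⊕ (p1 ↔ p5)) = ¬True = False
¬¬(p1 ⊕ (p1 ↔ p5)) = ¬False = True
p1 ↔ ¬¬(p1 ⊕ (p1 ↔ p5)) = True ↔ True = True
p5 ↔ p1 = False ↔ True = False
(p1 ↔ ¬¬(p1 ⊕ (p1 ↔ p5))) ↔ (p5 ↔ p1) = True ↔ False = False
p5 ⊕ p1 = False ⊕ True = True
p1 ↔ (p5 ⊕ p1) = True ↔ True = True
p5 ↔ p1 = False ↔ True = False
p5 → (p5 ↔ p1) = False → False = True
(p1 ↔ (p5 ⊕ p1)) → (p5 → (p5 ↔ p1)) = True → True = True
((p1 ↔ ¬¬(p1 ⊕ (p1 ↔ p5))) ↔ (p5 ↔ p1)) → ((p1 ↔ (p5 ⊕ p1)) → (p5 → (p5 ↔ p1))) = False → True = True
(p5 ⊕ p1) ↔ (((p1 ↔ ¬¬(p1 ⊕ (p1 ↔ p5))) ↔ (p5 ↔ p1)) → ((p1 ↔ (p5 ⊕ p1)) → (p5 → (p5 ↔ p1)))) = True ↔ True = True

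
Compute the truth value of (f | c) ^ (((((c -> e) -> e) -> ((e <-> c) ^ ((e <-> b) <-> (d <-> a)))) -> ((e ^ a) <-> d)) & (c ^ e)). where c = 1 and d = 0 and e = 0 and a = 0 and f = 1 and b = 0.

f | c = 1 | 1 = 1
c -> e = 1 -> 0 = 0
(c -> e) -> e = 0 -> 0 = 1
e <-> c = 0 <-> 1 = 0
e <-> b = 0 <-> 0 = 1
d <-> a = 0 <-> 0 = 1
(e <-> b) <-> (d <-> a) = 1 <-> 1 = 1
(e <-> c) ^ ((e <-> b) <-> (d <-> a)) = 0 ^ 1 = 1
((c -> e) -> e) -> ((e <-> c) ^ ((e <-> b) <-> (d <-> a))) = 1 -> 1 = 1
e ^ a = 0 ^ 0 = 0
(e ^ a) <-> d = 0 <-> 0 = 1
(((c -> e) -> e) -> ((e <-> c) ^ ((e <-> b) <-> (d <-> a)))) -> ((e ^ a) <-> d) = 1 -> 1 = 1
c ^ e = 1 ^ 0 = 1
((((c -> e) -> e) -> ((e <-> c) ^ ((e <-> b) <-> (d <-> a)))) -> ((e ^ a) <-> d)) & (c ^ e) = 1 & 1 = 1
(f | c) ^ (((((c -> e) -> e) -> ((e <-> c) ^ ((e <-> b) <-> (d <-> a)))) -> ((e ^ a) <-> d)) & (c ^ e)) = 1 ^ 1 = 0

0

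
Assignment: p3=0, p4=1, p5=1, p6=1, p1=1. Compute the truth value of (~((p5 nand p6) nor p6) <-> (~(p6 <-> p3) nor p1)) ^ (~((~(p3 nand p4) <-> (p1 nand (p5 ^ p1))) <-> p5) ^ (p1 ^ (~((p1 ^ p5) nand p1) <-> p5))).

p5 nand p6 = 1 nand 1 = 0
(p5 nand p6) nor p6 = 0 nor 1 = 0
~((p5 nand p6) nor p6) = ~0 = 1
p6 <-> p3 = 1 <-> 0 = 0
~(p6 <-> p3) = ~0 = 1
~(p6 <-> p3) nor p1 = 1 nor 1 = 0
~((p5 nand p6) nor p6) <-> (~(p6 <-> p3) nor p1) = 1 <-> 0 = 0
p3 nand p4 = 0 nand 1 = 1
~(p3 nand p4) = ~1 = 0
p5 ^ p1 = 1 ^ 1 = 0
p1 nand (p5 ^ p1) = 1 nand 0 = 1
~(p3 nand p4) <-> (p1 nand (p5 ^ p1)) = 0 <-> 1 = 0
(~(p3 nand p4) <-> (p1 nand (p5 ^ p1))) <-> p5 = 0 <-> 1 = 0
~((~(p3 nand p4) <-> (p1 nand (p5 ^ p1))) <-> p5) = ~0 = 1
p1 ^ p5 = 1 ^ 1 = 0
(p1 ^ p5) nand p1 = 0 nand 1 = 1
~((p1 ^ p5) nand p1) = ~1 = 0
~((p1 ^ p5) nand p1) <-> p5 = 0 <-> 1 = 0
p1 ^ (~((p1 ^ p5) nand p1) <-> p5) = 1 ^ 0 = 1
~((~(p3 nand p4) <-> (p1 nand (p5 ^ p1))) <-> p5) ^ (p1 ^ (~((p1 ^ p5) nand p1) <-> p5)) = 1 ^ 1 = 0
(~((p5 nand p6) nor p6) <-> (~(p6 <-> p3) nor p1)) ^ (~((~(p3 nand p4) <-> (p1 nand (p5 ^ p1))) <-> p5) ^ (p1 ^ (~((p1 ^ p5) nand p1) <-> p5))) = 0 ^ 0 = 0

0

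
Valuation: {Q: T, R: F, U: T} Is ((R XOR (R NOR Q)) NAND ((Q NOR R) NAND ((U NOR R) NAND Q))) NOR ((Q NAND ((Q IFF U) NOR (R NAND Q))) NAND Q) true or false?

F

R NOR Q = F NOR T = F
R XOR (R NOR Q) = F XOR F = F
Q NOR R = T NOR F = F
U NOR R = T NOR F = F
(U NOR R) NAND Q = F NAND T = T
(Q NOR R) NAND ((U NOR R) NAND Q) = F NAND T = T
(R XOR (R NOR Q)) NAND ((Q NOR R) NAND ((U NOR R) NAND Q)) = F NAND T = T
Q IFF U = T IFF T = T
R NAND Q = F NAND T = T
(Q IFF U) NOR (R NAND Q) = T NOR T = F
Q NAND ((Q IFF U) NOR (R NAND Q)) = T NAND F = T
(Q NAND ((Q IFF U) NOR (R NAND Q))) NAND Q = T NAND T = F
((R XOR (R NOR Q)) NAND ((Q NOR R) NAND ((U NOR R) NAND Q))) NOR ((Q NAND ((Q IFF U) NOR (R NAND Q))) NAND Q) = T NOR F = F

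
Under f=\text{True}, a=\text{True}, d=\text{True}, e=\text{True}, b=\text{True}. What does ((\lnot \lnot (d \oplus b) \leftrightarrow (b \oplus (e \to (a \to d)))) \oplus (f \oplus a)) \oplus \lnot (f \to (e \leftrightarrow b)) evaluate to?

d \oplus b = \text{True} \oplus \text{True} = \text{False}
\lnot (d \oplus b) = \lnot \text{False} = \text{True}
\lnot \lnot (d \oplus b) = \lnot \text{True} = \text{False}
a \to d = \text{True} \to \text{True} = \text{True}
e \to (a \to d) = \text{True} \to \text{True} = \text{True}
b \oplus (e \to (a \to d)) = \text{True} \oplus \text{True} = \text{False}
\lnot \lnot (d \oplus b) \leftrightarrow (b \oplus (e \to (a \to d))) = \text{False} \leftrightarrow \text{False} = \text{True}
f \oplus a = \text{True} \oplus \text{True} = \text{False}
(\lnot \lnot (d \oplus b) \leftrightarrow (b \oplus (e \to (a \to d)))) \oplus (f \oplus a) = \text{True} \oplus \text{False} = \text{True}
e \leftrightarrow b = \text{True} \leftrightarrow \text{True} = \text{True}
f \to (e \leftrightarrow b) = \text{True} \to \text{True} = \text{True}
\lnot (f \to (e \leftrightarrow b)) = \lnot \text{True} = \text{False}
((\lnot \lnot (d \oplus b) \leftrightarrow (b \oplus (e \to (a \to d)))) \oplus (f \oplus a)) \oplus \lnot (f \to (e \leftrightarrow b)) = \text{True} \oplus \text{False} = \text{True}

\text{True}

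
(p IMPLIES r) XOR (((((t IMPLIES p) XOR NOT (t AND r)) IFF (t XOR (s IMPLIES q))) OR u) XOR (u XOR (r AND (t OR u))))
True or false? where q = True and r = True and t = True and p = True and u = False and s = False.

False

p IMPLIES r = True IMPLIES True = True
t IMPLIES p = True IMPLIES True = True
t AND r = True AND True = True
NOT (t AND r) = NOT True = False
(t IMPLIES p) XOR NOT (t AND r) = True XOR False = True
s IMPLIES q = False IMPLIES True = True
t XOR (s IMPLIES q) = True XOR True = False
((t IMPLIES p) XOR NOT (t AND r)) IFF (t XOR (s IMPLIES q)) = True IFF False = False
(((t IMPLIES p) XOR NOT (t AND r)) IFF (t XOR (s IMPLIES q))) OR u = False OR False = False
t OR u = True OR False = True
r AND (t OR u) = True AND True = True
u XOR (r AND (t OR u)) = False XOR True = True
((((t IMPLIES p) XOR NOT (t AND r)) IFF (t XOR (s IMPLIES q))) OR u) XOR (u XOR (r AND (t OR u))) = False XOR True = True
(p IMPLIES r) XOR (((((t IMPLIES p) XOR NOT (t AND r)) IFF (t XOR (s IMPLIES q))) OR u) XOR (u XOR (r AND (t OR u)))) = True XOR True = False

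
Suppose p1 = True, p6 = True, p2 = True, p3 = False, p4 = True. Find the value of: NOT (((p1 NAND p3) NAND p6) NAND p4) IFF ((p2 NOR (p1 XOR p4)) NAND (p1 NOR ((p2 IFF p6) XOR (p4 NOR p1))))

Substituting p1=True, p6=True, p2=True, p3=False, p4=True:
p1 NAND p3 = True NAND False = True
(p1 NAND p3) NAND p6 = True NAND True = False
((p1 NAND p3) NAND p6) NAND p4 = False NAND True = True
NOT (((p1 NAND p3) NAND p6) NAND p4) = NOT True = False
p1 XOR p4 = True XOR True = False
p2 NOR (p1 XOR p4) = True NOR False = False
p2 IFF p6 = True IFF True = True
p4 NOR p1 = True NOR True = False
(p2 IFF p6) XOR (p4 NOR p1) = True XOR False = True
p1 NOR ((p2 IFF p6) XOR (p4 NOR p1)) = True NOR True = False
(p2 NOR (p1 XOR p4)) NAND (p1 NOR ((p2 IFF p6) XOR (p4 NOR p1))) = False NAND False = True
NOT (((p1 NAND p3) NAND p6) NAND p4) IFF ((p2 NOR (p1 XOR p4)) NAND (p1 NOR ((p2 IFF p6) XOR (p4 NOR p1)))) = False IFF True = False

False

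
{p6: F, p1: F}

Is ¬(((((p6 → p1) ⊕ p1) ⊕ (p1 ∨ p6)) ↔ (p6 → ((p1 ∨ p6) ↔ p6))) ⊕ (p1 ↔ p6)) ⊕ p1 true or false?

Substituting p6=F, p1=F:
p6 → p1 = F → F = T
(p6 → p1) ⊕ p1 = T ⊕ F = T
p1 ∨ p6 = F ∨ F = F
((p6 → p1) ⊕ p1) ⊕ (p1 ∨ p6) = T ⊕ F = T
p1 ∨ p6 = F ∨ F = F
(p1 ∨ p6) ↔ p6 = F ↔ F = T
p6 → ((p1 ∨ p6) ↔ p6) = F → T = T
(((p6 → p1) ⊕ p1) ⊕ (p1 ∨ p6)) ↔ (p6 → ((p1 ∨ p6) ↔ p6)) = T ↔ T = T
p1 ↔ p6 = F ↔ F = T
((((p6 → p1) ⊕ p1) ⊕ (p1 ∨ p6)) ↔ (p6 → ((p1 ∨ p6) ↔ p6))) ⊕ (p1 ↔ p6) = T ⊕ T = F
¬(((((p6 → p1) ⊕ p1) ⊕ (p1 ∨ p6)) ↔ (p6 → ((p1 ∨ p6) ↔ p6))) ⊕ (p1 ↔ p6)) = ¬F = T
¬(((((p6 → p1) ⊕ p1) ⊕ (p1 ∨ p6)) ↔ (p6 → ((p1 ∨ p6) ↔ p6))) ⊕ (p1 ↔ p6)) ⊕ p1 = T ⊕ F = T

T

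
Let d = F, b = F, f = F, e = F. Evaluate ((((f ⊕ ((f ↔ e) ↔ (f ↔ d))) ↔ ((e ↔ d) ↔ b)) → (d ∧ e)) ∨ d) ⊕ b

T

Substituting d=F, b=F, f=F, e=F:
f ↔ e = F ↔ F = T
f ↔ d = F ↔ F = T
(f ↔ e) ↔ (f ↔ d) = T ↔ T = T
f ⊕ ((f ↔ e) ↔ (f ↔ d)) = F ⊕ T = T
e ↔ d = F ↔ F = T
(e ↔ d) ↔ b = T ↔ F = F
(f ⊕ ((f ↔ e) ↔ (f ↔ d))) ↔ ((e ↔ d) ↔ b) = T ↔ F = F
d ∧ e = F ∧ F = F
((f ⊕ ((f ↔ e) ↔ (f ↔ d))) ↔ ((e ↔ d) ↔ b)) → (d ∧ e) = F → F = T
(((f ⊕ ((f ↔ e) ↔ (f ↔ d))) ↔ ((e ↔ d) ↔ b)) → (d ∧ e)) ∨ d = T ∨ F = T
((((f ⊕ ((f ↔ e) ↔ (f ↔ d))) ↔ ((e ↔ d) ↔ b)) → (d ∧ e)) ∨ d) ⊕ b = T ⊕ F = T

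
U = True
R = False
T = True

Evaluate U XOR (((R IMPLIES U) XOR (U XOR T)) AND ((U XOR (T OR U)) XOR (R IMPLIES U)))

False

R IMPLIES U = False IMPLIES True = True
U XOR T = True XOR True = False
(R IMPLIES U) XOR (U XOR T) = True XOR False = True
T OR U = True OR True = True
U XOR (T OR U) = True XOR True = False
R IMPLIES U = False IMPLIES True = True
(U XOR (T OR U)) XOR (R IMPLIES U) = False XOR True = True
((R IMPLIES U) XOR (U XOR T)) AND ((U XOR (T OR U)) XOR (R IMPLIES U)) = True AND True = True
U XOR (((R IMPLIES U) XOR (U XOR T)) AND ((U XOR (T OR U)) XOR (R IMPLIES U))) = True XOR True = False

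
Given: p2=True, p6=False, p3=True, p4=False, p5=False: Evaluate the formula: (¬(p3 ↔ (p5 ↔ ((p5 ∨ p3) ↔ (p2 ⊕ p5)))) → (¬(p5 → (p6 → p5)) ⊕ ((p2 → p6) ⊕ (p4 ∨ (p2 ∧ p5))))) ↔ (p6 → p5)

False

p5 ∨ p3 = False ∨ True = True
p2 ⊕ p5 = True ⊕ False = True
(p5 ∨ p3) ↔ (p2 ⊕ p5) = True ↔ True = True
p5 ↔ ((p5 ∨ p3) ↔ (p2 ⊕ p5)) = False ↔ True = False
p3 ↔ (p5 ↔ ((p5 ∨ p3) ↔ (p2 ⊕ p5))) = True ↔ False = False
¬(p3 ↔ (p5 ↔ ((p5 ∨ p3) ↔ (p2 ⊕ p5)))) = ¬False = True
p6 → p5 = False → False = True
p5 → (p6 → p5) = False → True = True
¬(p5 → (p6 → p5)) = ¬True = False
p2 → p6 = True → False = False
p2 ∧ p5 = True ∧ False = False
p4 ∨ (p2 ∧ p5) = False ∨ False = False
(p2 → p6) ⊕ (p4 ∨ (p2 ∧ p5)) = False ⊕ False = False
¬(p5 → (p6 → p5)) ⊕ ((p2 → p6) ⊕ (p4 ∨ (p2 ∧ p5))) = False ⊕ False = False
¬(p3 ↔ (p5 ↔ ((p5 ∨ p3) ↔ (p2 ⊕ p5)))) → (¬(p5 → (p6 → p5)) ⊕ ((p2 → p6) ⊕ (p4 ∨ (p2 ∧ p5)))) = True → False = False
p6 → p5 = False → False = True
(¬(p3 ↔ (p5 ↔ ((p5 ∨ p3) ↔ (p2 ⊕ p5)))) → (¬(p5 → (p6 → p5)) ⊕ ((p2 → p6) ⊕ (p4 ∨ (p2 ∧ p5))))) ↔ (p6 → p5) = False ↔ True = False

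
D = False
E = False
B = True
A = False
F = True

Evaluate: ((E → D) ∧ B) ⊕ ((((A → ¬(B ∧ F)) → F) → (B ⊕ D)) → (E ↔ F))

True

E → D = False → False = True
(E → D) ∧ B = True ∧ True = True
B ∧ F = True ∧ True = True
¬(B ∧ F) = ¬True = False
A → ¬(B ∧ F) = False → False = True
(A → ¬(B ∧ F)) → F = True → True = True
B ⊕ D = True ⊕ False = True
((A → ¬(B ∧ F)) → F) → (B ⊕ D) = True → True = True
E ↔ F = False ↔ True = False
(((A → ¬(B ∧ F)) → F) → (B ⊕ D)) → (E ↔ F) = True → False = False
((E → D) ∧ B) ⊕ ((((A → ¬(B ∧ F)) → F) → (B ⊕ D)) → (E ↔ F)) = True ⊕ False = True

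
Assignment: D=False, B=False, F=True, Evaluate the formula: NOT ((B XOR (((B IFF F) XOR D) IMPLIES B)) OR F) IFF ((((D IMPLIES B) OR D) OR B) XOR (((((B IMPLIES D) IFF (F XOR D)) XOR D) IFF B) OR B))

B IFF F = False IFF True = False
(B IFF F) XOR D = False XOR False = False
((B IFF F) XOR D) IMPLIES B = False IMPLIES False = True
B XOR (((B IFF F) XOR D) IMPLIES B) = False XOR True = True
(B XOR (((B IFF F) XOR D) IMPLIES B)) OR F = True OR True = True
NOT ((B XOR (((B IFF F) XOR D) IMPLIES B)) OR F) = NOT True = False
D IMPLIES B = False IMPLIES False = True
(D IMPLIES B) OR D = True OR False = True
((D IMPLIES B) OR D) OR B = True OR False = True
B IMPLIES D = False IMPLIES False = True
F XOR D = True XOR False = True
(B IMPLIES D) IFF (F XOR D) = True IFF True = True
((B IMPLIES D) IFF (F XOR D)) XOR D = True XOR False = True
(((B IMPLIES D) IFF (F XOR D)) XOR D) IFF B = True IFF False = False
((((B IMPLIES D) IFF (F XOR D)) XOR D) IFF B) OR B = False OR False = False
(((D IMPLIES B) OR D) OR B) XOR (((((B IMPLIES D) IFF (F XOR D)) XOR D) IFF B) OR B) = True XOR False = True
NOT ((B XOR (((B IFF F) XOR D) IMPLIES B)) OR F) IFF ((((D IMPLIES B) OR D) OR B) XOR (((((B IMPLIES D) IFF (F XOR D)) XOR D) IFF B) OR B)) = False IFF True = False

False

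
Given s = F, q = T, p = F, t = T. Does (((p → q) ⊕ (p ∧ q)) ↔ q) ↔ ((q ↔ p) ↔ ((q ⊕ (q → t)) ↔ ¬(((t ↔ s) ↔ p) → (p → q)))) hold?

p → q = F → T = T
p ∧ q = F ∧ T = F
(p → q) ⊕ (p ∧ q) = T ⊕ F = T
((p → q) ⊕ (p ∧ q)) ↔ q = T ↔ T = T
q ↔ p = T ↔ F = F
q → t = T → T = T
q ⊕ (q → t) = T ⊕ T = F
t ↔ s = T ↔ F = F
(t ↔ s) ↔ p = F ↔ F = T
p → q = F → T = T
((t ↔ s) ↔ p) → (p → q) = T → T = T
¬(((t ↔ s) ↔ p) → (p → q)) = ¬T = F
(q ⊕ (q → t)) ↔ ¬(((t ↔ s) ↔ p) → (p → q)) = F ↔ F = T
(q ↔ p) ↔ ((q ⊕ (q → t)) ↔ ¬(((t ↔ s) ↔ p) → (p → q))) = F ↔ T = F
(((p → q) ⊕ (p ∧ q)) ↔ q) ↔ ((q ↔ p) ↔ ((q ⊕ (q → t)) ↔ ¬(((t ↔ s) ↔ p) → (p → q)))) = T ↔ F = F

F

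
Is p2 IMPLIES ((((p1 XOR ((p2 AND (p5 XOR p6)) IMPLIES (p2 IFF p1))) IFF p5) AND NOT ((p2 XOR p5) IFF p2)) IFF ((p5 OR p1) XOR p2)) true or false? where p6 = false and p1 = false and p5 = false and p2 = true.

p5 XOR p6 = false XOR false = false
p2 AND (p5 XOR p6) = true AND false = false
p2 IFF p1 = true IFF false = false
(p2 AND (p5 XOR p6)) IMPLIES (p2 IFF p1) = false IMPLIES false = true
p1 XOR ((p2 AND (p5 XOR p6)) IMPLIES (p2 IFF p1)) = false XOR true = true
(p1 XOR ((p2 AND (p5 XOR p6)) IMPLIES (p2 IFF p1))) IFF p5 = true IFF false = false
p2 XOR p5 = true XOR false = true
(p2 XOR p5) IFF p2 = true IFF true = true
NOT ((p2 XOR p5) IFF p2) = NOT true = false
((p1 XOR ((p2 AND (p5 XOR p6)) IMPLIES (p2 IFF p1))) IFF p5) AND NOT ((p2 XOR p5) IFF p2) = false AND false = false
p5 OR p1 = false OR false = false
(p5 OR p1) XOR p2 = false XOR true = true
(((p1 XOR ((p2 AND (p5 XOR p6)) IMPLIES (p2 IFF p1))) IFF p5) AND NOT ((p2 XOR p5) IFF p2)) IFF ((p5 OR p1) XOR p2) = false IFF true = false
p2 IMPLIES ((((p1 XOR ((p2 AND (p5 XOR p6)) IMPLIES (p2 IFF p1))) IFF p5) AND NOT ((p2 XOR p5) IFF p2)) IFF ((p5 OR p1) XOR p2)) = true IMPLIES false = false

false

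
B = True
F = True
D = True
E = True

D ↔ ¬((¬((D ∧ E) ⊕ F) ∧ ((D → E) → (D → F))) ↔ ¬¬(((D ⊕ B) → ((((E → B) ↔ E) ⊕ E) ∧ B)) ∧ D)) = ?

D ∧ E = True ∧ True = True
(D ∧ E) ⊕ F = True ⊕ True = False
¬((D ∧ E) ⊕ F) = ¬False = True
D → E = True → True = True
D → F = True → True = True
(D → E) → (D → F) = True → True = True
¬((D ∧ E) ⊕ F) ∧ ((D → E) → (D → F)) = True ∧ True = True
D ⊕ B = True ⊕ True = False
E → B = True → True = True
(E → B) ↔ E = True ↔ True = True
((E → B) ↔ E) ⊕ E = True ⊕ True = False
(((E → B) ↔ E) ⊕ E) ∧ B = False ∧ True = False
(D ⊕ B) → ((((E → B) ↔ E) ⊕ E) ∧ B) = False → False = True
((D ⊕ B) → ((((E → B) ↔ E) ⊕ E) ∧ B)) ∧ D = True ∧ True = True
¬(((D ⊕ B) → ((((E → B) ↔ E) ⊕ E) ∧ B)) ∧ D) = ¬True = False
¬¬(((D ⊕ B) → ((((E → B) ↔ E) ⊕ E) ∧ B)) ∧ D) = ¬False = True
(¬((D ∧ E) ⊕ F) ∧ ((D → E) → (D → F))) ↔ ¬¬(((D ⊕ B) → ((((E → B) ↔ E) ⊕ E) ∧ B)) ∧ D) = True ↔ True = True
¬((¬((D ∧ E) ⊕ F) ∧ ((D → E) → (D → F))) ↔ ¬¬(((D ⊕ B) → ((((E → B) ↔ E) ⊕ E) ∧ B)) ∧ D)) = ¬True = False
D ↔ ¬((¬((D ∧ E) ⊕ F) ∧ ((D → E) → (D → F))) ↔ ¬¬(((D ⊕ B) → ((((E → B) ↔ E) ⊕ E) ∧ B)) ∧ D)) = True ↔ False = False

False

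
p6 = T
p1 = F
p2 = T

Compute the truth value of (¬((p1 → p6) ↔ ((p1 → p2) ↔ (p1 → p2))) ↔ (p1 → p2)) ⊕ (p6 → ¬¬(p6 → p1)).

p1 → p6 = F → T = T
p1 → p2 = F → T = T
p1 → p2 = F → T = T
(p1 → p2) ↔ (p1 → p2) = T ↔ T = T
(p1 → p6) ↔ ((p1 → p2) ↔ (p1 → p2)) = T ↔ T = T
¬((p1 → p6) ↔ ((p1 → p2) ↔ (p1 → p2))) = ¬T = F
p1 → p2 = F → T = T
¬((p1 → p6) ↔ ((p1 → p2) ↔ (p1 → p2))) ↔ (p1 → p2) = F ↔ T = F
p6 → p1 = T → F = F
¬(p6 → p1) = ¬F = T
¬¬(p6 → p1) = ¬T = F
p6 → ¬¬(p6 → p1) = T → F = F
(¬((p1 → p6) ↔ ((p1 → p2) ↔ (p1 → p2))) ↔ (p1 → p2)) ⊕ (p6 → ¬¬(p6 → p1)) = F ⊕ F = F

F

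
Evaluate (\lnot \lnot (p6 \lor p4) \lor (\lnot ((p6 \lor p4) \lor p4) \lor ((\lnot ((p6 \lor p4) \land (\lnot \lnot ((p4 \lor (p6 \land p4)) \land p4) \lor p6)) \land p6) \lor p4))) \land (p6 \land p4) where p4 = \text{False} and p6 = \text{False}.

\text{False}

p6 \lor p4 = \text{False} \lor \text{False} = \text{False}
\lnot (p6 \lor p4) = \lnot \text{False} = \text{True}
\lnot \lnot (p6 \lor p4) = \lnot \text{True} = \text{False}
p6 \lor p4 = \text{False} \lor \text{False} = \text{False}
(p6 \lor p4) \lor p4 = \text{False} \lor \text{False} = \text{False}
\lnot ((p6 \lor p4) \lor p4) = \lnot \text{False} = \text{True}
p6 \lor p4 = \text{False} \lor \text{False} = \text{False}
p6 \land p4 = \text{False} \land \text{False} = \text{False}
p4 \lor (p6 \land p4) = \text{False} \lor \text{False} = \text{False}
(p4 \lor (p6 \land p4)) \land p4 = \text{False} \land \text{False} = \text{False}
\lnot ((p4 \lor (p6 \land p4)) \land p4) = \lnot \text{False} = \text{True}
\lnot \lnot ((p4 \lor (p6 \land p4)) \land p4) = \lnot \text{True} = \text{False}
\lnot \lnot ((p4 \lor (p6 \land p4)) \land p4) \lor p6 = \text{False} \lor \text{False} = \text{False}
(p6 \lor p4) \land (\lnot \lnot ((p4 \lor (p6 \land p4)) \land p4) \lor p6) = \text{False} \land \text{False} = \text{False}
\lnot ((p6 \lor p4) \land (\lnot \lnot ((p4 \lor (p6 \land p4)) \land p4) \lor p6)) = \lnot \text{False} = \text{True}
\lnot ((p6 \lor p4) \land (\lnot \lnot ((p4 \lor (p6 \land p4)) \land p4) \lor p6)) \land p6 = \text{True} \land \text{False} = \text{False}
(\lnot ((p6 \lor p4) \land (\lnot \lnot ((p4 \lor (p6 \land p4)) \land p4) \lor p6)) \land p6) \lor p4 = \text{False} \lor \text{False} = \text{False}
\lnot ((p6 \lor p4) \lor p4) \lor ((\lnot ((p6 \lor p4) \land (\lnot \lnot ((p4 \lor (p6 \land p4)) \land p4) \lor p6)) \land p6) \lor p4) = \text{True} \lor \text{False} = \text{True}
\lnot \lnot (p6 \lor p4) \lor (\lnot ((p6 \lor p4) \lor p4) \lor ((\lnot ((p6 \lor p4) \land (\lnot \lnot ((p4 \lor (p6 \land p4)) \land p4) \lor p6)) \land p6) \lor p4)) = \text{False} \lor \text{True} = \text{True}
p6 \land p4 = \text{False} \land \text{False} = \text{False}
(\lnot \lnot (p6 \lor p4) \lor (\lnot ((p6 \lor p4) \lor p4) \lor ((\lnot ((p6 \lor p4) \land (\lnot \lnot ((p4 \lor (p6 \land p4)) \land p4) \lor p6)) \land p6) \lor p4))) \land (p6 \land p4) = \text{True} \land \text{False} = \text{False}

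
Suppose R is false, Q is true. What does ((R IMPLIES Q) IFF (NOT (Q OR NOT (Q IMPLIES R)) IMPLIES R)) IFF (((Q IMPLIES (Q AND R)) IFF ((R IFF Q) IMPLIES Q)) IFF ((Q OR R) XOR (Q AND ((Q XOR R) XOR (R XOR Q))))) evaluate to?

R IMPLIES Q = F IMPLIES T = T
Q IMPLIES R = T IMPLIES F = F
NOT (Q IMPLIES R) = NOT F = T
Q OR NOT (Q IMPLIES R) = T OR T = T
NOT (Q OR NOT (Q IMPLIES R)) = NOT T = F
NOT (Q OR NOT (Q IMPLIES R)) IMPLIES R = F IMPLIES F = T
(R IMPLIES Q) IFF (NOT (Q OR NOT (Q IMPLIES R)) IMPLIES R) = T IFF T = T
Q AND R = T AND F = F
Q IMPLIES (Q AND R) = T IMPLIES F = F
R IFF Q = F IFF T = F
(R IFF Q) IMPLIES Q = F IMPLIES T = T
(Q IMPLIES (Q AND R)) IFF ((R IFF Q) IMPLIES Q) = F IFF T = F
Q OR R = T OR F = T
Q XOR R = T XOR F = T
R XOR Q = F XOR T = T
(Q XOR R) XOR (R XOR Q) = T XOR T = F
Q AND ((Q XOR R) XOR (R XOR Q)) = T AND F = F
(Q OR R) XOR (Q AND ((Q XOR R) XOR (R XOR Q))) = T XOR F = T
((Q IMPLIES (Q AND R)) IFF ((R IFF Q) IMPLIES Q)) IFF ((Q OR R) XOR (Q AND ((Q XOR R) XOR (R XOR Q)))) = F IFF T = F
((R IMPLIES Q) IFF (NOT (Q OR NOT (Q IMPLIES R)) IMPLIES R)) IFF (((Q IMPLIES (Q AND R)) IFF ((R IFF Q) IMPLIES Q)) IFF ((Q OR R) XOR (Q AND ((Q XOR R) XOR (R XOR Q))))) = T IFF F = F

F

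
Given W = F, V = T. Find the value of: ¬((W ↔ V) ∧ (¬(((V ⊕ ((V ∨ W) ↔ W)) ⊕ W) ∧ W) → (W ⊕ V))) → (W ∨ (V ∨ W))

T

W ↔ V = F ↔ T = F
V ∨ W = T ∨ F = T
(V ∨ W) ↔ W = T ↔ F = F
V ⊕ ((V ∨ W) ↔ W) = T ⊕ F = T
(V ⊕ ((V ∨ W) ↔ W)) ⊕ W = T ⊕ F = T
((V ⊕ ((V ∨ W) ↔ W)) ⊕ W) ∧ W = T ∧ F = F
¬(((V ⊕ ((V ∨ W) ↔ W)) ⊕ W) ∧ W) = ¬F = T
W ⊕ V = F ⊕ T = T
¬(((V ⊕ ((V ∨ W) ↔ W)) ⊕ W) ∧ W) → (W ⊕ V) = T → T = T
(W ↔ V) ∧ (¬(((V ⊕ ((V ∨ W) ↔ W)) ⊕ W) ∧ W) → (W ⊕ V)) = F ∧ T = F
¬((W ↔ V) ∧ (¬(((V ⊕ ((V ∨ W) ↔ W)) ⊕ W) ∧ W) → (W ⊕ V))) = ¬F = T
V ∨ W = T ∨ F = T
W ∨ (V ∨ W) = F ∨ T = T
¬((W ↔ V) ∧ (¬(((V ⊕ ((V ∨ W) ↔ W)) ⊕ W) ∧ W) → (W ⊕ V))) → (W ∨ (V ∨ W)) = T → T = T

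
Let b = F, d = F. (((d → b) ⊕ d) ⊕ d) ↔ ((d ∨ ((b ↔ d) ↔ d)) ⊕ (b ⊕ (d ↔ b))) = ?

d → b = F → F = T
(d → b) ⊕ d = T ⊕ F = T
((d → b) ⊕ d) ⊕ d = T ⊕ F = T
b ↔ d = F ↔ F = T
(b ↔ d) ↔ d = T ↔ F = F
d ∨ ((b ↔ d) ↔ d) = F ∨ F = F
d ↔ b = F ↔ F = T
b ⊕ (d ↔ b) = F ⊕ T = T
(d ∨ ((b ↔ d) ↔ d)) ⊕ (b ⊕ (d ↔ b)) = F ⊕ T = T
(((d → b) ⊕ d) ⊕ d) ↔ ((d ∨ ((b ↔ d) ↔ d)) ⊕ (b ⊕ (d ↔ b))) = T ↔ T = T

T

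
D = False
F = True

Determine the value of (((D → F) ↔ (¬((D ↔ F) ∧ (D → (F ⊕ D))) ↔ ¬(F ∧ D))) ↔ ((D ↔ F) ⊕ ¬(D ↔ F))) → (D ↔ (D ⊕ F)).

Substituting D=False, F=True:
D → F = False → True = True
D ↔ F = False ↔ True = False
F ⊕ D = True ⊕ False = True
D → (F ⊕ D) = False → True = True
(D ↔ F) ∧ (D → (F ⊕ D)) = False ∧ True = False
¬((D ↔ F) ∧ (D → (F ⊕ D))) = ¬False = True
F ∧ D = True ∧ False = False
¬(F ∧ D) = ¬False = True
¬((D ↔ F) ∧ (D → (F ⊕ D))) ↔ ¬(F ∧ D) = True ↔ True = True
(D → F) ↔ (¬((D ↔ F) ∧ (D → (F ⊕ D))) ↔ ¬(F ∧ D)) = True ↔ True = True
D ↔ F = False ↔ True = False
D ↔ F = False ↔ True = False
¬(D ↔ F) = ¬False = True
(D ↔ F) ⊕ ¬(D ↔ F) = False ⊕ True = True
((D → F) ↔ (¬((D ↔ F) ∧ (D → (F ⊕ D))) ↔ ¬(F ∧ D))) ↔ ((D ↔ F) ⊕ ¬(D ↔ F)) = True ↔ True = True
D ⊕ F = False ⊕ True = True
D ↔ (D ⊕ F) = False ↔ True = False
(((D → F) ↔ (¬((D ↔ F) ∧ (D → (F ⊕ D))) ↔ ¬(F ∧ D))) ↔ ((D ↔ F) ⊕ ¬(D ↔ F))) → (D ↔ (D ⊕ F)) = True → False = False

False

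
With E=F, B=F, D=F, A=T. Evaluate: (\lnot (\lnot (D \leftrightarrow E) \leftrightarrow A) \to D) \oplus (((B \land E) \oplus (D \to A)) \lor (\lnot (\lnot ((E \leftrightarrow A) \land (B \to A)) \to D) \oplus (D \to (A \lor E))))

T

Substituting E=F, B=F, D=F, A=T:
D \leftrightarrow E = F \leftrightarrow F = T
\lnot (D \leftrightarrow E) = \lnot T = F
\lnot (D \leftrightarrow E) \leftrightarrow A = F \leftrightarrow T = F
\lnot (\lnot (D \leftrightarrow E) \leftrightarrow A) = \lnot F = T
\lnot (\lnot (D \leftrightarrow E) \leftrightarrow A) \to D = T \to F = F
B \land E = F \land F = F
D \to A = F \to T = T
(B \land E) \oplus (D \to A) = F \oplus T = T
E \leftrightarrow A = F \leftrightarrow T = F
B \to A = F \to T = T
(E \leftrightarrow A) \land (B \to A) = F \land T = F
\lnot ((E \leftrightarrow A) \land (B \to A)) = \lnot F = T
\lnot ((E \leftrightarrow A) \land (B \to A)) \to D = T \to F = F
\lnot (\lnot ((E \leftrightarrow A) \land (B \to A)) \to D) = \lnot F = T
A \lor E = T \lor F = T
D \to (A \lor E) = F \to T = T
\lnot (\lnot ((E \leftrightarrow A) \land (B \to A)) \to D) \oplus (D \to (A \lor E)) = T \oplus T = F
((B \land E) \oplus (D \to A)) \lor (\lnot (\lnot ((E \leftrightarrow A) \land (B \to A)) \to D) \oplus (D \to (A \lor E))) = T \lor F = T
(\lnot (\lnot (D \leftrightarrow E) \leftrightarrow A) \to D) \oplus (((B \land E) \oplus (D \to A)) \lor (\lnot (\lnot ((E \leftrightarrow A) \land (B \to A)) \to D) \oplus (D \to (A \lor E)))) = F \oplus T = T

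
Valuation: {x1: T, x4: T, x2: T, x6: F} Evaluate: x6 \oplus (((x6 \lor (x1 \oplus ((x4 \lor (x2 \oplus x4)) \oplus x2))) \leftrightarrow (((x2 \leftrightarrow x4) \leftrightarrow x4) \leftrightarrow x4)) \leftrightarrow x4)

x2 \oplus x4 = T \oplus T = F
x4 \lor (x2 \oplus x4) = T \lor F = T
(x4 \lor (x2 \oplus x4)) \oplus x2 = T \oplus T = F
x1 \oplus ((x4 \lor (x2 \oplus x4)) \oplus x2) = T \oplus F = T
x6 \lor (x1 \oplus ((x4 \lor (x2 \oplus x4)) \oplus x2)) = F \lor T = T
x2 \leftrightarrow x4 = T \leftrightarrow T = T
(x2 \leftrightarrow x4) \leftrightarrow x4 = T \leftrightarrow T = T
((x2 \leftrightarrow x4) \leftrightarrow x4) \leftrightarrow x4 = T \leftrightarrow T = T
(x6 \lor (x1 \oplus ((x4 \lor (x2 \oplus x4)) \oplus x2))) \leftrightarrow (((x2 \leftrightarrow x4) \leftrightarrow x4) \leftrightarrow x4) = T \leftrightarrow T = T
((x6 \lor (x1 \oplus ((x4 \lor (x2 \oplus x4)) \oplus x2))) \leftrightarrow (((x2 \leftrightarrow x4) \leftrightarrow x4) \leftrightarrow x4)) \leftrightarrow x4 = T \leftrightarrow T = T
x6 \oplus (((x6 \lor (x1 \oplus ((x4 \lor (x2 \oplus x4)) \oplus x2))) \leftrightarrow (((x2 \leftrightarrow x4) \leftrightarrow x4) \leftrightarrow x4)) \leftrightarrow x4) = F \oplus T = T

T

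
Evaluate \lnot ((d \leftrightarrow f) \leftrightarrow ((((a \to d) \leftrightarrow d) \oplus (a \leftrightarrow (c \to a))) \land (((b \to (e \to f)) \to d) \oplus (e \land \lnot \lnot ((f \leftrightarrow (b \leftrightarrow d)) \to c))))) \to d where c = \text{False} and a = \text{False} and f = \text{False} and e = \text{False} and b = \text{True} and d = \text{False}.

d \leftrightarrow f = \text{False} \leftrightarrow \text{False} = \text{True}
a \to d = \text{False} \to \text{False} = \text{True}
(a \to d) \leftrightarrow d = \text{True} \leftrightarrow \text{False} = \text{False}
c \to a = \text{False} \to \text{False} = \text{True}
a \leftrightarrow (c \to a) = \text{False} \leftrightarrow \text{True} = \text{False}
((a \to d) \leftrightarrow d) \oplus (a \leftrightarrow (c \to a)) = \text{False} \oplus \text{False} = \text{False}
e \to f = \text{False} \to \text{False} = \text{True}
b \to (e \to f) = \text{True} \to \text{True} = \text{True}
(b \to (e \to f)) \to d = \text{True} \to \text{False} = \text{False}
b \leftrightarrow d = \text{True} \leftrightarrow \text{False} = \text{False}
f \leftrightarrow (b \leftrightarrow d) = \text{False} \leftrightarrow \text{False} = \text{True}
(f \leftrightarrow (b \leftrightarrow d)) \to c = \text{True} \to \text{False} = \text{False}
\lnot ((f \leftrightarrow (b \leftrightarrow d)) \to c) = \lnot \text{False} = \text{True}
\lnot \lnot ((f \leftrightarrow (b \leftrightarrow d)) \to c) = \lnot \text{True} = \text{False}
e \land \lnot \lnot ((f \leftrightarrow (b \leftrightarrow d)) \to c) = \text{False} \land \text{False} = \text{False}
((b \to (e \to f)) \to d) \oplus (e \land \lnot \lnot ((f \leftrightarrow (b \leftrightarrow d)) \to c)) = \text{False} \oplus \text{False} = \text{False}
(((a \to d) \leftrightarrow d) \oplus (a \leftrightarrow (c \to a))) \land (((b \to (e \to f)) \to d) \oplus (e \land \lnot \lnot ((f \leftrightarrow (b \leftrightarrow d)) \to c))) = \text{False} \land \text{False} = \text{False}
(d \leftrightarrow f) \leftrightarrow ((((a \to d) \leftrightarrow d) \oplus (a \leftrightarrow (c \to a))) \land (((b \to (e \to f)) \to d) \oplus (e \land \lnot \lnot ((f \leftrightarrow (b \leftrightarrow d)) \to c)))) = \text{True} \leftrightarrow \text{False} = \text{False}
\lnot ((d \leftrightarrow f) \leftrightarrow ((((a \to d) \leftrightarrow d) \oplus (a \leftrightarrow (c \to a))) \land (((b \to (e \to f)) \to d) \oplus (e \land \lnot \lnot ((f \leftrightarrow (b \leftrightarrow d)) \to c))))) = \lnot \text{False} = \text{True}
\lnot ((d \leftrightarrow f) \leftrightarrow ((((a \to d) \leftrightarrow d) \oplus (a \leftrightarrow (c \to a))) \land (((b \to (e \to f)) \to d) \oplus (e \land \lnot \lnot ((f \leftrightarrow (b \leftrightarrow d)) \to c))))) \to d = \text{True} \to \text{False} = \text{False}

\text{False}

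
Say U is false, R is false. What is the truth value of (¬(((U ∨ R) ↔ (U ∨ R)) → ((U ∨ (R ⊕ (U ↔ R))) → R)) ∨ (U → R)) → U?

F

U ∨ R = F ∨ F = F
U ∨ R = F ∨ F = F
(U ∨ R) ↔ (U ∨ R) = F ↔ F = T
U ↔ R = F ↔ F = T
R ⊕ (U ↔ R) = F ⊕ T = T
U ∨ (R ⊕ (U ↔ R)) = F ∨ T = T
(U ∨ (R ⊕ (U ↔ R))) → R = T → F = F
((U ∨ R) ↔ (U ∨ R)) → ((U ∨ (R ⊕ (U ↔ R))) → R) = T → F = F
¬(((U ∨ R) ↔ (U ∨ R)) → ((U ∨ (R ⊕ (U ↔ R))) → R)) = ¬F = T
U → R = F → F = T
¬(((U ∨ R) ↔ (U ∨ R)) → ((U ∨ (R ⊕ (U ↔ R))) → R)) ∨ (U → R) = T ∨ T = T
(¬(((U ∨ R) ↔ (U ∨ R)) → ((U ∨ (R ⊕ (U ↔ R))) → R)) ∨ (U → R)) → U = T → F = F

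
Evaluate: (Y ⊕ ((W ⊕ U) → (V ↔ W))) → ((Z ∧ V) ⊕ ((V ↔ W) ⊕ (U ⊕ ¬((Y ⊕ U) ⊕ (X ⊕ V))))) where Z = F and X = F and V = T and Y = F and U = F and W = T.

W ⊕ U = T ⊕ F = T
V ↔ W = T ↔ T = T
(W ⊕ U) → (V ↔ W) = T → T = T
Y ⊕ ((W ⊕ U) → (V ↔ W)) = F ⊕ T = T
Z ∧ V = F ∧ T = F
V ↔ W = T ↔ T = T
Y ⊕ U = F ⊕ F = F
X ⊕ V = F ⊕ T = T
(Y ⊕ U) ⊕ (X ⊕ V) = F ⊕ T = T
¬((Y ⊕ U) ⊕ (X ⊕ V)) = ¬T = F
U ⊕ ¬((Y ⊕ U) ⊕ (X ⊕ V)) = F ⊕ F = F
(V ↔ W) ⊕ (U ⊕ ¬((Y ⊕ U) ⊕ (X ⊕ V))) = T ⊕ F = T
(Z ∧ V) ⊕ ((V ↔ W) ⊕ (U ⊕ ¬((Y ⊕ U) ⊕ (X ⊕ V)))) = F ⊕ T = T
(Y ⊕ ((W ⊕ U) → (V ↔ W))) → ((Z ∧ V) ⊕ ((V ↔ W) ⊕ (U ⊕ ¬((Y ⊕ U) ⊕ (X ⊕ V))))) = T → T = T

T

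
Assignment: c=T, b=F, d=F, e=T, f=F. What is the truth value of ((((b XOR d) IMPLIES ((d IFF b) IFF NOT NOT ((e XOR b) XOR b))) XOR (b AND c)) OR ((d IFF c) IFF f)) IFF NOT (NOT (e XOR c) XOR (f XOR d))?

F

b XOR d = F XOR F = F
d IFF b = F IFF F = T
e XOR b = T XOR F = T
(e XOR b) XOR b = T XOR F = T
NOT ((e XOR b) XOR b) = NOT T = F
NOT NOT ((e XOR b) XOR b) = NOT F = T
(d IFF b) IFF NOT NOT ((e XOR b) XOR b) = T IFF T = T
(b XOR d) IMPLIES ((d IFF b) IFF NOT NOT ((e XOR b) XOR b)) = F IMPLIES T = T
b AND c = F AND T = F
((b XOR d) IMPLIES ((d IFF b) IFF NOT NOT ((e XOR b) XOR b))) XOR (b AND c) = T XOR F = T
d IFF c = F IFF T = F
(d IFF c) IFF f = F IFF F = T
(((b XOR d) IMPLIES ((d IFF b) IFF NOT NOT ((e XOR b) XOR b))) XOR (b AND c)) OR ((d IFF c) IFF f) = T OR T = T
e XOR c = T XOR T = F
NOT (e XOR c) = NOT F = T
f XOR d = F XOR F = F
NOT (e XOR c) XOR (f XOR d) = T XOR F = T
NOT (NOT (e XOR c) XOR (f XOR d)) = NOT T = F
((((b XOR d) IMPLIES ((d IFF b) IFF NOT NOT ((e XOR b) XOR b))) XOR (b AND c)) OR ((d IFF c) IFF f)) IFF NOT (NOT (e XOR c) XOR (f XOR d)) = T IFF F = F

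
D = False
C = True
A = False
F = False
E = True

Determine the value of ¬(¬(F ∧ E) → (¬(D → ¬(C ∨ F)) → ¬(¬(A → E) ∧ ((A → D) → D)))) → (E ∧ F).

True

F ∧ E = False ∧ True = False
¬(F ∧ E) = ¬False = True
C ∨ F = True ∨ False = True
¬(C ∨ F) = ¬True = False
D → ¬(C ∨ F) = False → False = True
¬(D → ¬(C ∨ F)) = ¬True = False
A → E = False → True = True
¬(A → E) = ¬True = False
A → D = False → False = True
(A → D) → D = True → False = False
¬(A → E) ∧ ((A → D) → D) = False ∧ False = False
¬(¬(A → E) ∧ ((A → D) → D)) = ¬False = True
¬(D → ¬(C ∨ F)) → ¬(¬(A → E) ∧ ((A → D) → D)) = False → True = True
¬(F ∧ E) → (¬(D → ¬(C ∨ F)) → ¬(¬(A → E) ∧ ((A → D) → D))) = True → True = True
¬(¬(F ∧ E) → (¬(D → ¬(C ∨ F)) → ¬(¬(A → E) ∧ ((A → D) → D)))) = ¬True = False
E ∧ F = True ∧ False = False
¬(¬(F ∧ E) → (¬(D → ¬(C ∨ F)) → ¬(¬(A → E) ∧ ((A → D) → D)))) → (E ∧ F) = False → False = True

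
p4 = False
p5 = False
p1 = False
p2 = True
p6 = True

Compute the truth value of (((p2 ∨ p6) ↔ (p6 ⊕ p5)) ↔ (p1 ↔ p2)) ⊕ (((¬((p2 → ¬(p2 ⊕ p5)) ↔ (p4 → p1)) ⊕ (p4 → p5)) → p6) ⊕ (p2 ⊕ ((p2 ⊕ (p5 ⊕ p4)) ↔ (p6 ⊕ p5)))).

True

p2 ∨ p6 = True ∨ True = True
p6 ⊕ p5 = True ⊕ False = True
(p2 ∨ p6) ↔ (p6 ⊕ p5) = True ↔ True = True
p1 ↔ p2 = False ↔ True = False
((p2 ∨ p6) ↔ (p6 ⊕ p5)) ↔ (p1 ↔ p2) = True ↔ False = False
p2 ⊕ p5 = True ⊕ False = True
¬(p2 ⊕ p5) = ¬True = False
p2 → ¬(p2 ⊕ p5) = True → False = False
p4 → p1 = False → False = True
(p2 → ¬(p2 ⊕ p5)) ↔ (p4 → p1) = False ↔ True = False
¬((p2 → ¬(p2 ⊕ p5)) ↔ (p4 → p1)) = ¬False = True
p4 → p5 = False → False = True
¬((p2 → ¬(p2 ⊕ p5)) ↔ (p4 → p1)) ⊕ (p4 → p5) = True ⊕ True = False
(¬((p2 → ¬(p2 ⊕ p5)) ↔ (p4 → p1)) ⊕ (p4 → p5)) → p6 = False → True = True
p5 ⊕ p4 = False ⊕ False = False
p2 ⊕ (p5 ⊕ p4) = True ⊕ False = True
p6 ⊕ p5 = True ⊕ False = True
(p2 ⊕ (p5 ⊕ p4)) ↔ (p6 ⊕ p5) = True ↔ True = True
p2 ⊕ ((p2 ⊕ (p5 ⊕ p4)) ↔ (p6 ⊕ p5)) = True ⊕ True = False
((¬((p2 → ¬(p2 ⊕ p5)) ↔ (p4 → p1)) ⊕ (p4 → p5)) → p6) ⊕ (p2 ⊕ ((p2 ⊕ (p5 ⊕ p4)) ↔ (p6 ⊕ p5))) = True ⊕ False = True
(((p2 ∨ p6) ↔ (p6 ⊕ p5)) ↔ (p1 ↔ p2)) ⊕ (((¬((p2 → ¬(p2 ⊕ p5)) ↔ (p4 → p1)) ⊕ (p4 → p5)) → p6) ⊕ (p2 ⊕ ((p2 ⊕ (p5 ⊕ p4)) ↔ (p6 ⊕ p5)))) = False ⊕ True = True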